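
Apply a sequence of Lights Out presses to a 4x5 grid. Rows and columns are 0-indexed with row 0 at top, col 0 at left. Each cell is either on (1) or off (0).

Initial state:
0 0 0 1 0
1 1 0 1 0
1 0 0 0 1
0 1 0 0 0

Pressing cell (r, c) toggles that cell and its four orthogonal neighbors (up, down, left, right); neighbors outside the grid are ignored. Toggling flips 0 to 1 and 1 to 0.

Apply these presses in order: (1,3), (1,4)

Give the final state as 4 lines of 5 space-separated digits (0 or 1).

After press 1 at (1,3):
0 0 0 0 0
1 1 1 0 1
1 0 0 1 1
0 1 0 0 0

After press 2 at (1,4):
0 0 0 0 1
1 1 1 1 0
1 0 0 1 0
0 1 0 0 0

Answer: 0 0 0 0 1
1 1 1 1 0
1 0 0 1 0
0 1 0 0 0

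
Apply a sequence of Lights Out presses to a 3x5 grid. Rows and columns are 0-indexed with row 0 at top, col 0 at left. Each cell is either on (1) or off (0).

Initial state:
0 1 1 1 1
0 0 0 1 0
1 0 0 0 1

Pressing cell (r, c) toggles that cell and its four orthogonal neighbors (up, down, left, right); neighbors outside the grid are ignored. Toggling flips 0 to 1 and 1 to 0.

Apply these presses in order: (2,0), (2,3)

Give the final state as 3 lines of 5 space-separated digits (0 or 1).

Answer: 0 1 1 1 1
1 0 0 0 0
0 1 1 1 0

Derivation:
After press 1 at (2,0):
0 1 1 1 1
1 0 0 1 0
0 1 0 0 1

After press 2 at (2,3):
0 1 1 1 1
1 0 0 0 0
0 1 1 1 0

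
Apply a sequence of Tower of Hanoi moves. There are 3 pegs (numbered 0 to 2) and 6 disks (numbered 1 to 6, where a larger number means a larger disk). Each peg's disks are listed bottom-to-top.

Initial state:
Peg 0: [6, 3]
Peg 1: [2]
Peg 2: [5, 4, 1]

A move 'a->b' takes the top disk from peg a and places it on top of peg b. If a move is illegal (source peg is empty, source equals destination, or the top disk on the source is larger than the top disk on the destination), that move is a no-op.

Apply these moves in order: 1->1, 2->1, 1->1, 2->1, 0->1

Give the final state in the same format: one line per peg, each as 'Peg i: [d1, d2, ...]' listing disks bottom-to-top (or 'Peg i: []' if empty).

After move 1 (1->1):
Peg 0: [6, 3]
Peg 1: [2]
Peg 2: [5, 4, 1]

After move 2 (2->1):
Peg 0: [6, 3]
Peg 1: [2, 1]
Peg 2: [5, 4]

After move 3 (1->1):
Peg 0: [6, 3]
Peg 1: [2, 1]
Peg 2: [5, 4]

After move 4 (2->1):
Peg 0: [6, 3]
Peg 1: [2, 1]
Peg 2: [5, 4]

After move 5 (0->1):
Peg 0: [6, 3]
Peg 1: [2, 1]
Peg 2: [5, 4]

Answer: Peg 0: [6, 3]
Peg 1: [2, 1]
Peg 2: [5, 4]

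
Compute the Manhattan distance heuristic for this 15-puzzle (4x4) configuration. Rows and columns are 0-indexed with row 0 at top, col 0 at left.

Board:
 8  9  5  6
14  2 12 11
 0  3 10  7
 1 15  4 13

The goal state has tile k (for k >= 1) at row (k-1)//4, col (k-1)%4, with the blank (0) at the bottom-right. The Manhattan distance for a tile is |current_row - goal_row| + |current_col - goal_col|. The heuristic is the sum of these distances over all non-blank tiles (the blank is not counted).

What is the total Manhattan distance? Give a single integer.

Tile 8: (0,0)->(1,3) = 4
Tile 9: (0,1)->(2,0) = 3
Tile 5: (0,2)->(1,0) = 3
Tile 6: (0,3)->(1,1) = 3
Tile 14: (1,0)->(3,1) = 3
Tile 2: (1,1)->(0,1) = 1
Tile 12: (1,2)->(2,3) = 2
Tile 11: (1,3)->(2,2) = 2
Tile 3: (2,1)->(0,2) = 3
Tile 10: (2,2)->(2,1) = 1
Tile 7: (2,3)->(1,2) = 2
Tile 1: (3,0)->(0,0) = 3
Tile 15: (3,1)->(3,2) = 1
Tile 4: (3,2)->(0,3) = 4
Tile 13: (3,3)->(3,0) = 3
Sum: 4 + 3 + 3 + 3 + 3 + 1 + 2 + 2 + 3 + 1 + 2 + 3 + 1 + 4 + 3 = 38

Answer: 38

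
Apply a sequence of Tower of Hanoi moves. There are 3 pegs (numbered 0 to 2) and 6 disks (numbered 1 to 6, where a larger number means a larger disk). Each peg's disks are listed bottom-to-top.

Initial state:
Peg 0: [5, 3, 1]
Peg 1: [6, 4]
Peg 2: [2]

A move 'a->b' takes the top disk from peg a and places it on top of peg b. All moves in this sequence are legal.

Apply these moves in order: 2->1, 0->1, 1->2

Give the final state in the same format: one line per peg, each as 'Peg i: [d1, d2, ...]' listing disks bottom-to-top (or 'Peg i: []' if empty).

After move 1 (2->1):
Peg 0: [5, 3, 1]
Peg 1: [6, 4, 2]
Peg 2: []

After move 2 (0->1):
Peg 0: [5, 3]
Peg 1: [6, 4, 2, 1]
Peg 2: []

After move 3 (1->2):
Peg 0: [5, 3]
Peg 1: [6, 4, 2]
Peg 2: [1]

Answer: Peg 0: [5, 3]
Peg 1: [6, 4, 2]
Peg 2: [1]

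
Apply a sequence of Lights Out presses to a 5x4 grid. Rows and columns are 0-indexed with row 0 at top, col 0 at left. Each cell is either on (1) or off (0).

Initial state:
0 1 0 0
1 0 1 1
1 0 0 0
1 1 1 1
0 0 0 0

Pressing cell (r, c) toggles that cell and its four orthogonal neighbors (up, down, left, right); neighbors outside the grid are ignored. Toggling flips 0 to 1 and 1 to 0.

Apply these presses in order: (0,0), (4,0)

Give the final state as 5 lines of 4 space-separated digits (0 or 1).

Answer: 1 0 0 0
0 0 1 1
1 0 0 0
0 1 1 1
1 1 0 0

Derivation:
After press 1 at (0,0):
1 0 0 0
0 0 1 1
1 0 0 0
1 1 1 1
0 0 0 0

After press 2 at (4,0):
1 0 0 0
0 0 1 1
1 0 0 0
0 1 1 1
1 1 0 0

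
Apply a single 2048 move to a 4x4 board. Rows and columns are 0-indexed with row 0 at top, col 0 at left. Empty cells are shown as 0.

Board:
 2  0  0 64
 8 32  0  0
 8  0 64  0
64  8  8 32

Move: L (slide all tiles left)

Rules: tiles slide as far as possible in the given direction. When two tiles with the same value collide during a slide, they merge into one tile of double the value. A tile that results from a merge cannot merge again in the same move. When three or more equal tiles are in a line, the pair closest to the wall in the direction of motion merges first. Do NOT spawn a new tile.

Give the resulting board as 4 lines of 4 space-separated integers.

Answer:  2 64  0  0
 8 32  0  0
 8 64  0  0
64 16 32  0

Derivation:
Slide left:
row 0: [2, 0, 0, 64] -> [2, 64, 0, 0]
row 1: [8, 32, 0, 0] -> [8, 32, 0, 0]
row 2: [8, 0, 64, 0] -> [8, 64, 0, 0]
row 3: [64, 8, 8, 32] -> [64, 16, 32, 0]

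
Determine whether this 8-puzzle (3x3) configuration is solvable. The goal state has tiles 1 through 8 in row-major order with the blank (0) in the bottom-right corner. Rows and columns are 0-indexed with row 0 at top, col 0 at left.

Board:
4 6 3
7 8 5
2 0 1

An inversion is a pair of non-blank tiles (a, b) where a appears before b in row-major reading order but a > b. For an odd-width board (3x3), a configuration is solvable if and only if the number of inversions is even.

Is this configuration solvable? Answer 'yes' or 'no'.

Inversions (pairs i<j in row-major order where tile[i] > tile[j] > 0): 18
18 is even, so the puzzle is solvable.

Answer: yes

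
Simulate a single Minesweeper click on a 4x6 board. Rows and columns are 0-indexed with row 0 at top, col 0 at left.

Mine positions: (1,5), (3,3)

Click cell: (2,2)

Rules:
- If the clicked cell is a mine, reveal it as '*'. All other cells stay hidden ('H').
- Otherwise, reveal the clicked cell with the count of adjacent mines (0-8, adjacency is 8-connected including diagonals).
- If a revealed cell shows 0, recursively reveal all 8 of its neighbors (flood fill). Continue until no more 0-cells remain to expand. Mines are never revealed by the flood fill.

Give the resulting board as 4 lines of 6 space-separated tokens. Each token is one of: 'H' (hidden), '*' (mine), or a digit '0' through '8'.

H H H H H H
H H H H H H
H H 1 H H H
H H H H H H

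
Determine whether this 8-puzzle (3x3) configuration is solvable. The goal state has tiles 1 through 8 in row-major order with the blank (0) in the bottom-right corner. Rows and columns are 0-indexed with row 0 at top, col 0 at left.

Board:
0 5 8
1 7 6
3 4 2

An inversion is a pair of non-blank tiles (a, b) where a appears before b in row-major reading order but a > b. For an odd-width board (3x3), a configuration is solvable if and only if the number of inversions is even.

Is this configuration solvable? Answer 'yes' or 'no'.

Inversions (pairs i<j in row-major order where tile[i] > tile[j] > 0): 19
19 is odd, so the puzzle is not solvable.

Answer: no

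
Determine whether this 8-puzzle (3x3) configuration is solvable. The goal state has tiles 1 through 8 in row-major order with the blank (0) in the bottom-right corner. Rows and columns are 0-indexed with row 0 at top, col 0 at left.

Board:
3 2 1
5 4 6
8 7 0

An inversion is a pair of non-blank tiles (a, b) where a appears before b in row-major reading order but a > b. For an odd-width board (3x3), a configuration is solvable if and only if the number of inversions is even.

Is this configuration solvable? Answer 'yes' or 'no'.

Inversions (pairs i<j in row-major order where tile[i] > tile[j] > 0): 5
5 is odd, so the puzzle is not solvable.

Answer: no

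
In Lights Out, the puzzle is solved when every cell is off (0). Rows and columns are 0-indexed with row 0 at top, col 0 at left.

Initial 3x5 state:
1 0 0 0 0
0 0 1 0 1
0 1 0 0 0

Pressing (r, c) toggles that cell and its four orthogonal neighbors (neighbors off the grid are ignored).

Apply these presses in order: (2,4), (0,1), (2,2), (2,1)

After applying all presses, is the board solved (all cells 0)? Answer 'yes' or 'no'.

Answer: no

Derivation:
After press 1 at (2,4):
1 0 0 0 0
0 0 1 0 0
0 1 0 1 1

After press 2 at (0,1):
0 1 1 0 0
0 1 1 0 0
0 1 0 1 1

After press 3 at (2,2):
0 1 1 0 0
0 1 0 0 0
0 0 1 0 1

After press 4 at (2,1):
0 1 1 0 0
0 0 0 0 0
1 1 0 0 1

Lights still on: 5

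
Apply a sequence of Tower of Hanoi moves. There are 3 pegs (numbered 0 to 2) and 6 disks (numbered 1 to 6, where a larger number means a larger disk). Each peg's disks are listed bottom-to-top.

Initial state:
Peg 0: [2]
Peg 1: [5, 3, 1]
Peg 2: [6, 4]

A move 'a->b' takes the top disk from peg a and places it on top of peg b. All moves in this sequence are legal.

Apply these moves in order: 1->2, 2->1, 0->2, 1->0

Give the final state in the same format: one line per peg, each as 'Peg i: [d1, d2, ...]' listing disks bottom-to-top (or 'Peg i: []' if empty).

After move 1 (1->2):
Peg 0: [2]
Peg 1: [5, 3]
Peg 2: [6, 4, 1]

After move 2 (2->1):
Peg 0: [2]
Peg 1: [5, 3, 1]
Peg 2: [6, 4]

After move 3 (0->2):
Peg 0: []
Peg 1: [5, 3, 1]
Peg 2: [6, 4, 2]

After move 4 (1->0):
Peg 0: [1]
Peg 1: [5, 3]
Peg 2: [6, 4, 2]

Answer: Peg 0: [1]
Peg 1: [5, 3]
Peg 2: [6, 4, 2]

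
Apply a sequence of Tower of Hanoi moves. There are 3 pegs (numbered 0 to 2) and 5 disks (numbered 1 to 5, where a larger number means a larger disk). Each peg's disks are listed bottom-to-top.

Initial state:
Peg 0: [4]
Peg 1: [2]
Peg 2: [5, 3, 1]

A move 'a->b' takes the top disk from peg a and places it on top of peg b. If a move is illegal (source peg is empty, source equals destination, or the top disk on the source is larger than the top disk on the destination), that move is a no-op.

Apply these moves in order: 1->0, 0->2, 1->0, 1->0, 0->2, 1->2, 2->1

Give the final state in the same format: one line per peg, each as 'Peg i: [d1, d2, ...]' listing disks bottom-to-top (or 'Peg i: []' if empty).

After move 1 (1->0):
Peg 0: [4, 2]
Peg 1: []
Peg 2: [5, 3, 1]

After move 2 (0->2):
Peg 0: [4, 2]
Peg 1: []
Peg 2: [5, 3, 1]

After move 3 (1->0):
Peg 0: [4, 2]
Peg 1: []
Peg 2: [5, 3, 1]

After move 4 (1->0):
Peg 0: [4, 2]
Peg 1: []
Peg 2: [5, 3, 1]

After move 5 (0->2):
Peg 0: [4, 2]
Peg 1: []
Peg 2: [5, 3, 1]

After move 6 (1->2):
Peg 0: [4, 2]
Peg 1: []
Peg 2: [5, 3, 1]

After move 7 (2->1):
Peg 0: [4, 2]
Peg 1: [1]
Peg 2: [5, 3]

Answer: Peg 0: [4, 2]
Peg 1: [1]
Peg 2: [5, 3]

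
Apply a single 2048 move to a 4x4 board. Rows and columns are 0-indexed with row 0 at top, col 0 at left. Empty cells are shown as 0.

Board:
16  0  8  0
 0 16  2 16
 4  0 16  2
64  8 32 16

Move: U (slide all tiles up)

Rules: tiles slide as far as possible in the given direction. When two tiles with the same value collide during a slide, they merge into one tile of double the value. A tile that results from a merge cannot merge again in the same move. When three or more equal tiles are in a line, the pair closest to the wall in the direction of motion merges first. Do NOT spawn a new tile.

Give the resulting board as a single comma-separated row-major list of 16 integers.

Slide up:
col 0: [16, 0, 4, 64] -> [16, 4, 64, 0]
col 1: [0, 16, 0, 8] -> [16, 8, 0, 0]
col 2: [8, 2, 16, 32] -> [8, 2, 16, 32]
col 3: [0, 16, 2, 16] -> [16, 2, 16, 0]

Answer: 16, 16, 8, 16, 4, 8, 2, 2, 64, 0, 16, 16, 0, 0, 32, 0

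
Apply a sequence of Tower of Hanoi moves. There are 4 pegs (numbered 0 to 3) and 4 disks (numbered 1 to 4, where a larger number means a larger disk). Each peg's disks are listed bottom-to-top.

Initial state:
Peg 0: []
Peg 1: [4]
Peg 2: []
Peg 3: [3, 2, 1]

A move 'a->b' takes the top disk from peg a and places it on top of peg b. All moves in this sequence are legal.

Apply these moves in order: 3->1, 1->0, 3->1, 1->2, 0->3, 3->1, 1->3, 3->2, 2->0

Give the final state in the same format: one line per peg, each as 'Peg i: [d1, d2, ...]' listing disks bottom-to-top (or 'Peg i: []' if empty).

After move 1 (3->1):
Peg 0: []
Peg 1: [4, 1]
Peg 2: []
Peg 3: [3, 2]

After move 2 (1->0):
Peg 0: [1]
Peg 1: [4]
Peg 2: []
Peg 3: [3, 2]

After move 3 (3->1):
Peg 0: [1]
Peg 1: [4, 2]
Peg 2: []
Peg 3: [3]

After move 4 (1->2):
Peg 0: [1]
Peg 1: [4]
Peg 2: [2]
Peg 3: [3]

After move 5 (0->3):
Peg 0: []
Peg 1: [4]
Peg 2: [2]
Peg 3: [3, 1]

After move 6 (3->1):
Peg 0: []
Peg 1: [4, 1]
Peg 2: [2]
Peg 3: [3]

After move 7 (1->3):
Peg 0: []
Peg 1: [4]
Peg 2: [2]
Peg 3: [3, 1]

After move 8 (3->2):
Peg 0: []
Peg 1: [4]
Peg 2: [2, 1]
Peg 3: [3]

After move 9 (2->0):
Peg 0: [1]
Peg 1: [4]
Peg 2: [2]
Peg 3: [3]

Answer: Peg 0: [1]
Peg 1: [4]
Peg 2: [2]
Peg 3: [3]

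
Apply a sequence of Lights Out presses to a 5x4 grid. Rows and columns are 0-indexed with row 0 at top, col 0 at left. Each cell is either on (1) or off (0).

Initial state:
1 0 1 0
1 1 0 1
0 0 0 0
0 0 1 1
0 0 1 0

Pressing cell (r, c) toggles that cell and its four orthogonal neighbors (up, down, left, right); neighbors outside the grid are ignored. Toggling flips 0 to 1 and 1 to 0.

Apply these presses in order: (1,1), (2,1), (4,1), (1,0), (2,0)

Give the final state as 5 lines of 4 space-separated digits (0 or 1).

Answer: 0 1 1 0
0 0 1 1
1 1 1 0
1 0 1 1
1 1 0 0

Derivation:
After press 1 at (1,1):
1 1 1 0
0 0 1 1
0 1 0 0
0 0 1 1
0 0 1 0

After press 2 at (2,1):
1 1 1 0
0 1 1 1
1 0 1 0
0 1 1 1
0 0 1 0

After press 3 at (4,1):
1 1 1 0
0 1 1 1
1 0 1 0
0 0 1 1
1 1 0 0

After press 4 at (1,0):
0 1 1 0
1 0 1 1
0 0 1 0
0 0 1 1
1 1 0 0

After press 5 at (2,0):
0 1 1 0
0 0 1 1
1 1 1 0
1 0 1 1
1 1 0 0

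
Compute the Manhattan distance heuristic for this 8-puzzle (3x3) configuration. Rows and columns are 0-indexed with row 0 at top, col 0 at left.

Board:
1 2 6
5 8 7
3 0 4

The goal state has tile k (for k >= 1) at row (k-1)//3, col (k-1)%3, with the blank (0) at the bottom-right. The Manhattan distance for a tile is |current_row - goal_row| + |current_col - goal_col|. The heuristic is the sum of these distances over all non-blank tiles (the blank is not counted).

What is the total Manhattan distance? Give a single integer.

Answer: 13

Derivation:
Tile 1: at (0,0), goal (0,0), distance |0-0|+|0-0| = 0
Tile 2: at (0,1), goal (0,1), distance |0-0|+|1-1| = 0
Tile 6: at (0,2), goal (1,2), distance |0-1|+|2-2| = 1
Tile 5: at (1,0), goal (1,1), distance |1-1|+|0-1| = 1
Tile 8: at (1,1), goal (2,1), distance |1-2|+|1-1| = 1
Tile 7: at (1,2), goal (2,0), distance |1-2|+|2-0| = 3
Tile 3: at (2,0), goal (0,2), distance |2-0|+|0-2| = 4
Tile 4: at (2,2), goal (1,0), distance |2-1|+|2-0| = 3
Sum: 0 + 0 + 1 + 1 + 1 + 3 + 4 + 3 = 13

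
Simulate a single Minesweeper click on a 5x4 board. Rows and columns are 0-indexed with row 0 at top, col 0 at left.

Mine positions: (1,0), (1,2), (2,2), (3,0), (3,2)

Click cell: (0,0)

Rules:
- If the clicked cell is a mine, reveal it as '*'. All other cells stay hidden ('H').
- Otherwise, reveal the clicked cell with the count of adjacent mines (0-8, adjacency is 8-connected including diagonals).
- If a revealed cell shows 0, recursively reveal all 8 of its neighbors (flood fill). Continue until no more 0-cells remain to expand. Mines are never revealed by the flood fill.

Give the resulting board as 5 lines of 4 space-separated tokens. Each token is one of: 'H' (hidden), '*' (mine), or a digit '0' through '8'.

1 H H H
H H H H
H H H H
H H H H
H H H H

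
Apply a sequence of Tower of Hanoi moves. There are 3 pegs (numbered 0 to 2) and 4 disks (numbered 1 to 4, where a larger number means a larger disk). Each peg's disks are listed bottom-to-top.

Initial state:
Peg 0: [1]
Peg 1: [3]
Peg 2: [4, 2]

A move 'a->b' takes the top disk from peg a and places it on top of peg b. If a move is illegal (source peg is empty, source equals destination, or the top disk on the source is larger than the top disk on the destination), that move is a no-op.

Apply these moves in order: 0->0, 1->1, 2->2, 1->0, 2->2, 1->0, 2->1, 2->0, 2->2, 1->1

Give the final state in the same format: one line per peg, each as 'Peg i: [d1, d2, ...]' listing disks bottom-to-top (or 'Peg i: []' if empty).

After move 1 (0->0):
Peg 0: [1]
Peg 1: [3]
Peg 2: [4, 2]

After move 2 (1->1):
Peg 0: [1]
Peg 1: [3]
Peg 2: [4, 2]

After move 3 (2->2):
Peg 0: [1]
Peg 1: [3]
Peg 2: [4, 2]

After move 4 (1->0):
Peg 0: [1]
Peg 1: [3]
Peg 2: [4, 2]

After move 5 (2->2):
Peg 0: [1]
Peg 1: [3]
Peg 2: [4, 2]

After move 6 (1->0):
Peg 0: [1]
Peg 1: [3]
Peg 2: [4, 2]

After move 7 (2->1):
Peg 0: [1]
Peg 1: [3, 2]
Peg 2: [4]

After move 8 (2->0):
Peg 0: [1]
Peg 1: [3, 2]
Peg 2: [4]

After move 9 (2->2):
Peg 0: [1]
Peg 1: [3, 2]
Peg 2: [4]

After move 10 (1->1):
Peg 0: [1]
Peg 1: [3, 2]
Peg 2: [4]

Answer: Peg 0: [1]
Peg 1: [3, 2]
Peg 2: [4]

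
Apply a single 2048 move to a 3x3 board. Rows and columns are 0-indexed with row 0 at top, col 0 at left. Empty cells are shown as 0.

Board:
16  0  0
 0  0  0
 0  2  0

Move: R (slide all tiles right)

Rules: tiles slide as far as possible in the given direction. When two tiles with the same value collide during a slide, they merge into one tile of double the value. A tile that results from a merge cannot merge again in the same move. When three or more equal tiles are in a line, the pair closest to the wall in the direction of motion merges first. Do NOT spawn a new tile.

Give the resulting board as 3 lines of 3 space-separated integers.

Answer:  0  0 16
 0  0  0
 0  0  2

Derivation:
Slide right:
row 0: [16, 0, 0] -> [0, 0, 16]
row 1: [0, 0, 0] -> [0, 0, 0]
row 2: [0, 2, 0] -> [0, 0, 2]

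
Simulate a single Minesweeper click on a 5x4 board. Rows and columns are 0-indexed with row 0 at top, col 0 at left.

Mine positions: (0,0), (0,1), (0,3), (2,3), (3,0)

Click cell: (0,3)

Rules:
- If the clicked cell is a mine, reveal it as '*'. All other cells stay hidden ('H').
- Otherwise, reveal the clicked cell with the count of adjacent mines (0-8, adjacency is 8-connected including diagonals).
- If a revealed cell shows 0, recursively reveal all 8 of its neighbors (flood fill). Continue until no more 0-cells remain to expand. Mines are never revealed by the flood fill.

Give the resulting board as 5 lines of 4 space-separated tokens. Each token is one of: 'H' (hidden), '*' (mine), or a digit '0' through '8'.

H H H *
H H H H
H H H H
H H H H
H H H H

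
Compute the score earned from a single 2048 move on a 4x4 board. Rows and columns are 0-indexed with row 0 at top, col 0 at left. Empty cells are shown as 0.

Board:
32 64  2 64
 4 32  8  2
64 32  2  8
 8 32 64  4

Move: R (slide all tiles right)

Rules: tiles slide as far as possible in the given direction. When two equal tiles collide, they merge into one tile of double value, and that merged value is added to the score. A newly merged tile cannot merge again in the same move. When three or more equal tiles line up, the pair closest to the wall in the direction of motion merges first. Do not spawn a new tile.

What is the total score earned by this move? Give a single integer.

Answer: 0

Derivation:
Slide right:
row 0: [32, 64, 2, 64] -> [32, 64, 2, 64]  score +0 (running 0)
row 1: [4, 32, 8, 2] -> [4, 32, 8, 2]  score +0 (running 0)
row 2: [64, 32, 2, 8] -> [64, 32, 2, 8]  score +0 (running 0)
row 3: [8, 32, 64, 4] -> [8, 32, 64, 4]  score +0 (running 0)
Board after move:
32 64  2 64
 4 32  8  2
64 32  2  8
 8 32 64  4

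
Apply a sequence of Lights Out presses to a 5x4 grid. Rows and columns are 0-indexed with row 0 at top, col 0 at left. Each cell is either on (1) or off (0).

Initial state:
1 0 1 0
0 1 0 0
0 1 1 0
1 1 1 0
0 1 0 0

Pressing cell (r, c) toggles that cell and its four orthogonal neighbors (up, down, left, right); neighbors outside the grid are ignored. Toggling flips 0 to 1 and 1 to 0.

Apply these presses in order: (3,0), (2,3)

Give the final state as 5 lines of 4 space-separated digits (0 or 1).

After press 1 at (3,0):
1 0 1 0
0 1 0 0
1 1 1 0
0 0 1 0
1 1 0 0

After press 2 at (2,3):
1 0 1 0
0 1 0 1
1 1 0 1
0 0 1 1
1 1 0 0

Answer: 1 0 1 0
0 1 0 1
1 1 0 1
0 0 1 1
1 1 0 0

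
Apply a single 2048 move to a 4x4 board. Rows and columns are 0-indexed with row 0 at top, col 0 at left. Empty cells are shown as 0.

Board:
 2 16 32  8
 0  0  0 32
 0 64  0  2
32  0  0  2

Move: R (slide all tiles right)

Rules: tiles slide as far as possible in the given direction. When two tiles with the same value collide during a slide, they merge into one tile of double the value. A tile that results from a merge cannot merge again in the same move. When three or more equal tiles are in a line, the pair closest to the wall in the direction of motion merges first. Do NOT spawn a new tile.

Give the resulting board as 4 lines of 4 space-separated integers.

Answer:  2 16 32  8
 0  0  0 32
 0  0 64  2
 0  0 32  2

Derivation:
Slide right:
row 0: [2, 16, 32, 8] -> [2, 16, 32, 8]
row 1: [0, 0, 0, 32] -> [0, 0, 0, 32]
row 2: [0, 64, 0, 2] -> [0, 0, 64, 2]
row 3: [32, 0, 0, 2] -> [0, 0, 32, 2]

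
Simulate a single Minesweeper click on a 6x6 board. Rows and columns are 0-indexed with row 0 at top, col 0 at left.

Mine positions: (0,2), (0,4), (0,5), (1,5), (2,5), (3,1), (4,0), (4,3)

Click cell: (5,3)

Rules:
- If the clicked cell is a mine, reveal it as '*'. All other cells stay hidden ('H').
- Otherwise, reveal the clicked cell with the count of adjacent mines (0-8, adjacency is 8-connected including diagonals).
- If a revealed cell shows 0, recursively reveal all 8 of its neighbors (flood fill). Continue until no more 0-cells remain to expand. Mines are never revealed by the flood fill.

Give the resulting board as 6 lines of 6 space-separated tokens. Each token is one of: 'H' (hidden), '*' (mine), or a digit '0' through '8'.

H H H H H H
H H H H H H
H H H H H H
H H H H H H
H H H H H H
H H H 1 H H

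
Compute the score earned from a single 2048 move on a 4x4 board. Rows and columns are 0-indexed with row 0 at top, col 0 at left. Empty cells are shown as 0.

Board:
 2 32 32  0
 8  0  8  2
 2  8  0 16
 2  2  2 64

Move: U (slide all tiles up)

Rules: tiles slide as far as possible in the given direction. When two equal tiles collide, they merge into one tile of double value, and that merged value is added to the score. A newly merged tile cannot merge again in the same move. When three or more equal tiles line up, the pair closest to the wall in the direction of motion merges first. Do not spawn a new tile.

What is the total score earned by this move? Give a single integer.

Slide up:
col 0: [2, 8, 2, 2] -> [2, 8, 4, 0]  score +4 (running 4)
col 1: [32, 0, 8, 2] -> [32, 8, 2, 0]  score +0 (running 4)
col 2: [32, 8, 0, 2] -> [32, 8, 2, 0]  score +0 (running 4)
col 3: [0, 2, 16, 64] -> [2, 16, 64, 0]  score +0 (running 4)
Board after move:
 2 32 32  2
 8  8  8 16
 4  2  2 64
 0  0  0  0

Answer: 4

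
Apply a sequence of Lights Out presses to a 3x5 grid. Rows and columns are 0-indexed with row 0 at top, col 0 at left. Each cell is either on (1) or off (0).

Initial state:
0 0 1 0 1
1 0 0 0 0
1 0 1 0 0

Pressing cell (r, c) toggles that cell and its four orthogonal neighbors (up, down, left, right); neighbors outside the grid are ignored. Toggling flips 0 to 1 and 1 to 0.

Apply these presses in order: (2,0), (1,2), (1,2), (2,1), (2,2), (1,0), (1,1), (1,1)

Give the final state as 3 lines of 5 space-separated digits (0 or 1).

After press 1 at (2,0):
0 0 1 0 1
0 0 0 0 0
0 1 1 0 0

After press 2 at (1,2):
0 0 0 0 1
0 1 1 1 0
0 1 0 0 0

After press 3 at (1,2):
0 0 1 0 1
0 0 0 0 0
0 1 1 0 0

After press 4 at (2,1):
0 0 1 0 1
0 1 0 0 0
1 0 0 0 0

After press 5 at (2,2):
0 0 1 0 1
0 1 1 0 0
1 1 1 1 0

After press 6 at (1,0):
1 0 1 0 1
1 0 1 0 0
0 1 1 1 0

After press 7 at (1,1):
1 1 1 0 1
0 1 0 0 0
0 0 1 1 0

After press 8 at (1,1):
1 0 1 0 1
1 0 1 0 0
0 1 1 1 0

Answer: 1 0 1 0 1
1 0 1 0 0
0 1 1 1 0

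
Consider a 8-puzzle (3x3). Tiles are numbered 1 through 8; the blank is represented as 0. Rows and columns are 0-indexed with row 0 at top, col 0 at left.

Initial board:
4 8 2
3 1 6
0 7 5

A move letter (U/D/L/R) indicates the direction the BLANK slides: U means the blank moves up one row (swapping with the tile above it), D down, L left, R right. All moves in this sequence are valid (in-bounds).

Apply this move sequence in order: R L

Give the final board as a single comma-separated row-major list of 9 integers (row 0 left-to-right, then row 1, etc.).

Answer: 4, 8, 2, 3, 1, 6, 0, 7, 5

Derivation:
After move 1 (R):
4 8 2
3 1 6
7 0 5

After move 2 (L):
4 8 2
3 1 6
0 7 5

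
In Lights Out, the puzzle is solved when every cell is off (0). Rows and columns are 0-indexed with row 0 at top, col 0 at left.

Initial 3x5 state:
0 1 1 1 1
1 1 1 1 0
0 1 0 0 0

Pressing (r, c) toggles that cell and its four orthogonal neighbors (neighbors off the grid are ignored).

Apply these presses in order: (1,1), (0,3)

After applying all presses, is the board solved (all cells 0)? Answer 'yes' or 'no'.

Answer: yes

Derivation:
After press 1 at (1,1):
0 0 1 1 1
0 0 0 1 0
0 0 0 0 0

After press 2 at (0,3):
0 0 0 0 0
0 0 0 0 0
0 0 0 0 0

Lights still on: 0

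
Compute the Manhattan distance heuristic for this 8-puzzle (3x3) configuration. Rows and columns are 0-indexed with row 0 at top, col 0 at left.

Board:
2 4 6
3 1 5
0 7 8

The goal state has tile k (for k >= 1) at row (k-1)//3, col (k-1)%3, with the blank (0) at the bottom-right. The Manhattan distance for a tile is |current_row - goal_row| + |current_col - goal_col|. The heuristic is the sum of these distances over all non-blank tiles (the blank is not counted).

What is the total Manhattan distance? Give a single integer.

Answer: 12

Derivation:
Tile 2: (0,0)->(0,1) = 1
Tile 4: (0,1)->(1,0) = 2
Tile 6: (0,2)->(1,2) = 1
Tile 3: (1,0)->(0,2) = 3
Tile 1: (1,1)->(0,0) = 2
Tile 5: (1,2)->(1,1) = 1
Tile 7: (2,1)->(2,0) = 1
Tile 8: (2,2)->(2,1) = 1
Sum: 1 + 2 + 1 + 3 + 2 + 1 + 1 + 1 = 12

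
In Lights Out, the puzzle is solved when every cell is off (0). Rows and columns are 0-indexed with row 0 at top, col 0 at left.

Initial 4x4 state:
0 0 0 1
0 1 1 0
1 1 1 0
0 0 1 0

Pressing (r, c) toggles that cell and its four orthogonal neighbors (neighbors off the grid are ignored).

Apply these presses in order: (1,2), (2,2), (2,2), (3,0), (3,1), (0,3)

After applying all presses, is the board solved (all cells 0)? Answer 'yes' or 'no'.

After press 1 at (1,2):
0 0 1 1
0 0 0 1
1 1 0 0
0 0 1 0

After press 2 at (2,2):
0 0 1 1
0 0 1 1
1 0 1 1
0 0 0 0

After press 3 at (2,2):
0 0 1 1
0 0 0 1
1 1 0 0
0 0 1 0

After press 4 at (3,0):
0 0 1 1
0 0 0 1
0 1 0 0
1 1 1 0

After press 5 at (3,1):
0 0 1 1
0 0 0 1
0 0 0 0
0 0 0 0

After press 6 at (0,3):
0 0 0 0
0 0 0 0
0 0 0 0
0 0 0 0

Lights still on: 0

Answer: yes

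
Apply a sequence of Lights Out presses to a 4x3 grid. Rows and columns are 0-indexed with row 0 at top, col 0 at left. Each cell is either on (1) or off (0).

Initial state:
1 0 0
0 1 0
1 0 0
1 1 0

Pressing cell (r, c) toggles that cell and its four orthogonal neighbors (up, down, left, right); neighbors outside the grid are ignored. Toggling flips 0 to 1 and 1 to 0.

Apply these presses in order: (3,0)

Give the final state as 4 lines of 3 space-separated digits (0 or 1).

After press 1 at (3,0):
1 0 0
0 1 0
0 0 0
0 0 0

Answer: 1 0 0
0 1 0
0 0 0
0 0 0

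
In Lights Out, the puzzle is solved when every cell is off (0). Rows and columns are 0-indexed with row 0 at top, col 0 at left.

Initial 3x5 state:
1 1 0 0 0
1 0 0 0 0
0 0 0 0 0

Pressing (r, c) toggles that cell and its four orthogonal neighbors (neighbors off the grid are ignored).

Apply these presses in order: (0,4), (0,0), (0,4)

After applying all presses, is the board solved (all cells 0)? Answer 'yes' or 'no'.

After press 1 at (0,4):
1 1 0 1 1
1 0 0 0 1
0 0 0 0 0

After press 2 at (0,0):
0 0 0 1 1
0 0 0 0 1
0 0 0 0 0

After press 3 at (0,4):
0 0 0 0 0
0 0 0 0 0
0 0 0 0 0

Lights still on: 0

Answer: yes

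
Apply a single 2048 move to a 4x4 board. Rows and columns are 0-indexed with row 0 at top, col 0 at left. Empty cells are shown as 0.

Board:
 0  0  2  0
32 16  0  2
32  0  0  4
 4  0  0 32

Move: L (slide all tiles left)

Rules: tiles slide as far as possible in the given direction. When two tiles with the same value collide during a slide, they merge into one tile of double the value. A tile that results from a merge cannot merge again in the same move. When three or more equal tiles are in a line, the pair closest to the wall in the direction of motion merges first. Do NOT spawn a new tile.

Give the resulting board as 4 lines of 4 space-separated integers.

Answer:  2  0  0  0
32 16  2  0
32  4  0  0
 4 32  0  0

Derivation:
Slide left:
row 0: [0, 0, 2, 0] -> [2, 0, 0, 0]
row 1: [32, 16, 0, 2] -> [32, 16, 2, 0]
row 2: [32, 0, 0, 4] -> [32, 4, 0, 0]
row 3: [4, 0, 0, 32] -> [4, 32, 0, 0]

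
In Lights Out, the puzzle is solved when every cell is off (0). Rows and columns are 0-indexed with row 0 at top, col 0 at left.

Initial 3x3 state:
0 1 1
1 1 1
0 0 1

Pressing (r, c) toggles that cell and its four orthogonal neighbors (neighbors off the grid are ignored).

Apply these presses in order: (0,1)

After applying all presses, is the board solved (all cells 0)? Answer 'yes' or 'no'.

Answer: no

Derivation:
After press 1 at (0,1):
1 0 0
1 0 1
0 0 1

Lights still on: 4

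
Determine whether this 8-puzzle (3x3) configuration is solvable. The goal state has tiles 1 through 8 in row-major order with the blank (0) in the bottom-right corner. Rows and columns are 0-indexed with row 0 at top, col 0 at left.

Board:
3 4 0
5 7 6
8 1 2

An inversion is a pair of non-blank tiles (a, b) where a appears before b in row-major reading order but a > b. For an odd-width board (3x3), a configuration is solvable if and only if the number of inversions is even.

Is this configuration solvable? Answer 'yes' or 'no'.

Inversions (pairs i<j in row-major order where tile[i] > tile[j] > 0): 13
13 is odd, so the puzzle is not solvable.

Answer: no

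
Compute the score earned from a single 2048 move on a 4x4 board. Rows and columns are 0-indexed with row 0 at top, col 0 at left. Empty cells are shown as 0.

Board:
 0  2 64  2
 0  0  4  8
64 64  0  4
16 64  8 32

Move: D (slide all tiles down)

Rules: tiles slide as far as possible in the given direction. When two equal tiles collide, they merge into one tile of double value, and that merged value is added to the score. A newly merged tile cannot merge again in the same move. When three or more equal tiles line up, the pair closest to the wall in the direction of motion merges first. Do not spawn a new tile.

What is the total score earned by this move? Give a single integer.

Answer: 128

Derivation:
Slide down:
col 0: [0, 0, 64, 16] -> [0, 0, 64, 16]  score +0 (running 0)
col 1: [2, 0, 64, 64] -> [0, 0, 2, 128]  score +128 (running 128)
col 2: [64, 4, 0, 8] -> [0, 64, 4, 8]  score +0 (running 128)
col 3: [2, 8, 4, 32] -> [2, 8, 4, 32]  score +0 (running 128)
Board after move:
  0   0   0   2
  0   0  64   8
 64   2   4   4
 16 128   8  32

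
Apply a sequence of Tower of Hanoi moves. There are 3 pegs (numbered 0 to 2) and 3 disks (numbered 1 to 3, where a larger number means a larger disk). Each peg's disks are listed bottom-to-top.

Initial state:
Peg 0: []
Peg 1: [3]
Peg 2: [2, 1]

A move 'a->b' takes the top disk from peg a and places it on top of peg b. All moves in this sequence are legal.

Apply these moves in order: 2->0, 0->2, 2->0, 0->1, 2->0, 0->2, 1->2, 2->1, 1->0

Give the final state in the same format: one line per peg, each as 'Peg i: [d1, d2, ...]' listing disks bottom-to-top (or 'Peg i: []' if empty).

Answer: Peg 0: [1]
Peg 1: [3]
Peg 2: [2]

Derivation:
After move 1 (2->0):
Peg 0: [1]
Peg 1: [3]
Peg 2: [2]

After move 2 (0->2):
Peg 0: []
Peg 1: [3]
Peg 2: [2, 1]

After move 3 (2->0):
Peg 0: [1]
Peg 1: [3]
Peg 2: [2]

After move 4 (0->1):
Peg 0: []
Peg 1: [3, 1]
Peg 2: [2]

After move 5 (2->0):
Peg 0: [2]
Peg 1: [3, 1]
Peg 2: []

After move 6 (0->2):
Peg 0: []
Peg 1: [3, 1]
Peg 2: [2]

After move 7 (1->2):
Peg 0: []
Peg 1: [3]
Peg 2: [2, 1]

After move 8 (2->1):
Peg 0: []
Peg 1: [3, 1]
Peg 2: [2]

After move 9 (1->0):
Peg 0: [1]
Peg 1: [3]
Peg 2: [2]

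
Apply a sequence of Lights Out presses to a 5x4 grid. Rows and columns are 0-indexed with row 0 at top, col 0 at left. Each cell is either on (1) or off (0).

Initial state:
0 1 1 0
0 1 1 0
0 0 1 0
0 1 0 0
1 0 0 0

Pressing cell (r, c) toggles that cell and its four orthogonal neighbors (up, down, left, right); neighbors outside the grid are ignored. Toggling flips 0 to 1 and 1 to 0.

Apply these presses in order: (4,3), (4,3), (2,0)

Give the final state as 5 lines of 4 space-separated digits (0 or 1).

Answer: 0 1 1 0
1 1 1 0
1 1 1 0
1 1 0 0
1 0 0 0

Derivation:
After press 1 at (4,3):
0 1 1 0
0 1 1 0
0 0 1 0
0 1 0 1
1 0 1 1

After press 2 at (4,3):
0 1 1 0
0 1 1 0
0 0 1 0
0 1 0 0
1 0 0 0

After press 3 at (2,0):
0 1 1 0
1 1 1 0
1 1 1 0
1 1 0 0
1 0 0 0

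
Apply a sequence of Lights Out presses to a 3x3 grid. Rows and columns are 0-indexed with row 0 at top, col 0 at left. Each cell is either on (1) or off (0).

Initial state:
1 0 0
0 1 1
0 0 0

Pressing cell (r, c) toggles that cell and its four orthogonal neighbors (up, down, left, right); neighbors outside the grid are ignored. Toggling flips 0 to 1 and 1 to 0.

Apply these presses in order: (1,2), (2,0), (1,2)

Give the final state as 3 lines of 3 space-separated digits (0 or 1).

After press 1 at (1,2):
1 0 1
0 0 0
0 0 1

After press 2 at (2,0):
1 0 1
1 0 0
1 1 1

After press 3 at (1,2):
1 0 0
1 1 1
1 1 0

Answer: 1 0 0
1 1 1
1 1 0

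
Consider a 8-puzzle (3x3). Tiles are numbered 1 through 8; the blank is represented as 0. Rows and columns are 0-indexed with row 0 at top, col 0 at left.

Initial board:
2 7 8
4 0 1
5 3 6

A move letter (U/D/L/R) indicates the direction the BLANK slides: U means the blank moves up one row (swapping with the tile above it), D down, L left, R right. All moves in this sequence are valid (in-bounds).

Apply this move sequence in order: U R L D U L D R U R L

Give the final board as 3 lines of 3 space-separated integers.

Answer: 4 0 8
7 2 1
5 3 6

Derivation:
After move 1 (U):
2 0 8
4 7 1
5 3 6

After move 2 (R):
2 8 0
4 7 1
5 3 6

After move 3 (L):
2 0 8
4 7 1
5 3 6

After move 4 (D):
2 7 8
4 0 1
5 3 6

After move 5 (U):
2 0 8
4 7 1
5 3 6

After move 6 (L):
0 2 8
4 7 1
5 3 6

After move 7 (D):
4 2 8
0 7 1
5 3 6

After move 8 (R):
4 2 8
7 0 1
5 3 6

After move 9 (U):
4 0 8
7 2 1
5 3 6

After move 10 (R):
4 8 0
7 2 1
5 3 6

After move 11 (L):
4 0 8
7 2 1
5 3 6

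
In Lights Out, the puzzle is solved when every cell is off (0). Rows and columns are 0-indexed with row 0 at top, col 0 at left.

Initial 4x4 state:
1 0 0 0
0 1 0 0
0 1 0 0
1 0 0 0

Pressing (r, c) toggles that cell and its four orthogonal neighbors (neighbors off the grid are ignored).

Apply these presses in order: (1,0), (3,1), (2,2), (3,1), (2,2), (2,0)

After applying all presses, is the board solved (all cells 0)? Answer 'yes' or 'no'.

Answer: yes

Derivation:
After press 1 at (1,0):
0 0 0 0
1 0 0 0
1 1 0 0
1 0 0 0

After press 2 at (3,1):
0 0 0 0
1 0 0 0
1 0 0 0
0 1 1 0

After press 3 at (2,2):
0 0 0 0
1 0 1 0
1 1 1 1
0 1 0 0

After press 4 at (3,1):
0 0 0 0
1 0 1 0
1 0 1 1
1 0 1 0

After press 5 at (2,2):
0 0 0 0
1 0 0 0
1 1 0 0
1 0 0 0

After press 6 at (2,0):
0 0 0 0
0 0 0 0
0 0 0 0
0 0 0 0

Lights still on: 0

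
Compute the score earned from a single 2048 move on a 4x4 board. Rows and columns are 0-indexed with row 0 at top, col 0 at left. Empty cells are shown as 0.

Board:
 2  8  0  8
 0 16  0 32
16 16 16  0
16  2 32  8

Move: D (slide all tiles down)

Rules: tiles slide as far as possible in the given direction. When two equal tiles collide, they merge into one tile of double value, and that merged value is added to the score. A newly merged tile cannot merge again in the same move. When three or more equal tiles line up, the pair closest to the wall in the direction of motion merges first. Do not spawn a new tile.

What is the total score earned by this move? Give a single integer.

Slide down:
col 0: [2, 0, 16, 16] -> [0, 0, 2, 32]  score +32 (running 32)
col 1: [8, 16, 16, 2] -> [0, 8, 32, 2]  score +32 (running 64)
col 2: [0, 0, 16, 32] -> [0, 0, 16, 32]  score +0 (running 64)
col 3: [8, 32, 0, 8] -> [0, 8, 32, 8]  score +0 (running 64)
Board after move:
 0  0  0  0
 0  8  0  8
 2 32 16 32
32  2 32  8

Answer: 64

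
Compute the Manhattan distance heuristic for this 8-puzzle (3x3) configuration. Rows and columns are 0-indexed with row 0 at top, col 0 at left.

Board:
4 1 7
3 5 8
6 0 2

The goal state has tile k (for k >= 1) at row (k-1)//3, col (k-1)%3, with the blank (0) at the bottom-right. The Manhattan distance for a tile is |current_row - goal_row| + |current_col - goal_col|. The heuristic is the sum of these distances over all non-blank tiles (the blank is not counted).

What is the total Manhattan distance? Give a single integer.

Tile 4: (0,0)->(1,0) = 1
Tile 1: (0,1)->(0,0) = 1
Tile 7: (0,2)->(2,0) = 4
Tile 3: (1,0)->(0,2) = 3
Tile 5: (1,1)->(1,1) = 0
Tile 8: (1,2)->(2,1) = 2
Tile 6: (2,0)->(1,2) = 3
Tile 2: (2,2)->(0,1) = 3
Sum: 1 + 1 + 4 + 3 + 0 + 2 + 3 + 3 = 17

Answer: 17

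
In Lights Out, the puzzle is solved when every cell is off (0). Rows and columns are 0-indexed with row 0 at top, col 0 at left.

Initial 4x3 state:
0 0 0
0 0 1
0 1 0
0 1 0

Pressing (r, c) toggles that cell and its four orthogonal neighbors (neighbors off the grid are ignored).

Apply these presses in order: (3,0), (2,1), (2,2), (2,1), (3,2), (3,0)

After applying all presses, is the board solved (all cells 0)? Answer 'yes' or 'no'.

After press 1 at (3,0):
0 0 0
0 0 1
1 1 0
1 0 0

After press 2 at (2,1):
0 0 0
0 1 1
0 0 1
1 1 0

After press 3 at (2,2):
0 0 0
0 1 0
0 1 0
1 1 1

After press 4 at (2,1):
0 0 0
0 0 0
1 0 1
1 0 1

After press 5 at (3,2):
0 0 0
0 0 0
1 0 0
1 1 0

After press 6 at (3,0):
0 0 0
0 0 0
0 0 0
0 0 0

Lights still on: 0

Answer: yes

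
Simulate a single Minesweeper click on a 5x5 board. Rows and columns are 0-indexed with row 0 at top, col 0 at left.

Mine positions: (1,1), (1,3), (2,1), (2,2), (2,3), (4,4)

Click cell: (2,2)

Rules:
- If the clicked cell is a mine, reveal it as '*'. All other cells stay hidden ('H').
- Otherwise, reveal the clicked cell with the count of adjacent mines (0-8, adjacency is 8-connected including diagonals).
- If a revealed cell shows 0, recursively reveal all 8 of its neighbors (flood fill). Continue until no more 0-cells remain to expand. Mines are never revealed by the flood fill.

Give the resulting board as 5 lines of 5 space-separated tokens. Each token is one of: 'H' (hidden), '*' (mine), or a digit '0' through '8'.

H H H H H
H H H H H
H H * H H
H H H H H
H H H H H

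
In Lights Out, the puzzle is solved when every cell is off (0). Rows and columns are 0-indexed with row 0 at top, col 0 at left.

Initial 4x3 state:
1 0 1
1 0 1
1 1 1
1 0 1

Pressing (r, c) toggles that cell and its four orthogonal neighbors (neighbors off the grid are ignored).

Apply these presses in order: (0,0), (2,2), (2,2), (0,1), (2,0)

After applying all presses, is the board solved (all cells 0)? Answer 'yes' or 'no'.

Answer: no

Derivation:
After press 1 at (0,0):
0 1 1
0 0 1
1 1 1
1 0 1

After press 2 at (2,2):
0 1 1
0 0 0
1 0 0
1 0 0

After press 3 at (2,2):
0 1 1
0 0 1
1 1 1
1 0 1

After press 4 at (0,1):
1 0 0
0 1 1
1 1 1
1 0 1

After press 5 at (2,0):
1 0 0
1 1 1
0 0 1
0 0 1

Lights still on: 6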